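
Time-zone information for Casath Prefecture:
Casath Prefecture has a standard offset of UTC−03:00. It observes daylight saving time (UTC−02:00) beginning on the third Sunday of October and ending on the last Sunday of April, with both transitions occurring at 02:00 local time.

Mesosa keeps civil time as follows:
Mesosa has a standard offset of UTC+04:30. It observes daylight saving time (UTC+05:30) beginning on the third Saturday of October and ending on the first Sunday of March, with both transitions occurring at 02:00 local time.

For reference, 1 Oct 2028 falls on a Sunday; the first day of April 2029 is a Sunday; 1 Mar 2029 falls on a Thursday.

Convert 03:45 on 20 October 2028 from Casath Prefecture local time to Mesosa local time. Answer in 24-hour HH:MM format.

1 October 2028 is a Sunday, so the first Sunday is October 1 and the third is October 15.
1 April 2029 is a Sunday, so Sundays fall on 1, 8, 15, 22, 29; the last is April 29.
20 October 2028 falls between 15 October 2028 and 29 April 2029, so daylight saving is in effect and Casath Prefecture is at UTC−02:00.
03:45 Casath Prefecture + 2h = 05:45 UTC.
1 October 2028 is a Sunday, so the first Saturday is October 7 and the third is October 21.
1 March 2029 is a Thursday, so the first Sunday is March 4.
At the standard offset (UTC+04:30), 05:45 UTC + 4h30m = 10:15 Mesosa standard time.
Daylight saving runs 21 October 2028 – 4 March 2029; the standard-time date in Mesosa, 20 October 2028, is outside that window, so Mesosa is on standard time at UTC+04:30.
05:45 UTC + 4h30m = 10:15 Mesosa.

10:15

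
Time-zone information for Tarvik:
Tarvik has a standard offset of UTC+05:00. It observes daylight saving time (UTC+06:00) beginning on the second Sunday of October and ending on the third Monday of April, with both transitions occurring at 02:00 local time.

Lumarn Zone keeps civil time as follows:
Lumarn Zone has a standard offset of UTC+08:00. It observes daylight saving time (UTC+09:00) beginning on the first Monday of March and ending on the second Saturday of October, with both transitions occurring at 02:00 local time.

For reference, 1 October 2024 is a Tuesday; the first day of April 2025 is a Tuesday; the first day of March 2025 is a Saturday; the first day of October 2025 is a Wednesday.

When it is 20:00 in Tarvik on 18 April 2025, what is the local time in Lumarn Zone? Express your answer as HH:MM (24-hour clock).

1 October 2024 is a Tuesday, so the first Sunday is October 6 and the second is October 13.
1 April 2025 is a Tuesday, so the first Monday is April 7 and the third is April 21.
18 April 2025 falls between 13 October 2024 and 21 April 2025, so daylight saving is in effect and Tarvik is at UTC+06:00.
20:00 Tarvik − 6h = 14:00 UTC.
1 March 2025 is a Saturday, so the first Monday is March 3.
1 October 2025 is a Wednesday, so the first Saturday is October 4 and the second is October 11.
At the standard offset (UTC+08:00), 14:00 UTC + 8h = 22:00 Lumarn Zone standard time.
The standard-time date in Lumarn Zone, 18 April 2025, lies within the daylight-saving period (3 March – 11 October), so Lumarn Zone is on daylight time, UTC+09:00.
14:00 UTC + 9h = 23:00 Lumarn Zone.

23:00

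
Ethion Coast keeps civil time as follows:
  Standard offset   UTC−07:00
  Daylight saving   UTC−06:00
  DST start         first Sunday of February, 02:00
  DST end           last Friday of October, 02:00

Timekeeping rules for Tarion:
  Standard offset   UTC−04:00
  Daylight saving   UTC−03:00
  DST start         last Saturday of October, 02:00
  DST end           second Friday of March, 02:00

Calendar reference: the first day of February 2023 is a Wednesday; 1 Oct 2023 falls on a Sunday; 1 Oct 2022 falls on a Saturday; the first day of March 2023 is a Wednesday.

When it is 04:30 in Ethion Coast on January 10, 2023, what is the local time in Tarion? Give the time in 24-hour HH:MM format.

08:30

1 February 2023 is a Wednesday, so the first Sunday is February 5.
1 October 2023 is a Sunday, so Fridays fall on 6, 13, 20, 27; the last is October 27.
Daylight saving runs 5 February – 27 October; January 10, 2023 is outside that window, so Ethion Coast is on standard time at UTC−07:00.
04:30 Ethion Coast + 7h = 11:30 UTC.
1 October 2022 is a Saturday, so Saturdays fall on 1, 8, 15, 22, 29; the last is October 29.
1 March 2023 is a Wednesday, so the first Friday is March 3 and the second is March 10.
At the standard offset (UTC−04:00), 11:30 UTC − 4h = 07:30 Tarion standard time.
The standard-time date in Tarion, January 10, 2023, falls between 29 October 2022 and 10 March 2023, so daylight saving is in effect and Tarion is at UTC−03:00.
11:30 UTC − 3h = 08:30 Tarion.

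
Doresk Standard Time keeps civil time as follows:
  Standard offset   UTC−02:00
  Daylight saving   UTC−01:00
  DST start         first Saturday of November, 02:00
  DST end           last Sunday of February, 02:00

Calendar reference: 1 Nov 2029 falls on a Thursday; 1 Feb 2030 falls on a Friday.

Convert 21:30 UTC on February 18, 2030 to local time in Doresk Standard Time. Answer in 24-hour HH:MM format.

20:30

1 November 2029 is a Thursday, so the first Saturday is November 3.
1 February 2030 is a Friday, so Sundays fall on 3, 10, 17, 24; the last is February 24.
At the standard offset (UTC−02:00), 21:30 UTC − 2h = 19:30 Doresk Standard Time standard time.
The standard-time date in Doresk Standard Time, February 18, 2030, falls between 3 November 2029 and 24 February 2030, so daylight saving is in effect and Doresk Standard Time is at UTC−01:00.
21:30 UTC − 1h = 20:30 local.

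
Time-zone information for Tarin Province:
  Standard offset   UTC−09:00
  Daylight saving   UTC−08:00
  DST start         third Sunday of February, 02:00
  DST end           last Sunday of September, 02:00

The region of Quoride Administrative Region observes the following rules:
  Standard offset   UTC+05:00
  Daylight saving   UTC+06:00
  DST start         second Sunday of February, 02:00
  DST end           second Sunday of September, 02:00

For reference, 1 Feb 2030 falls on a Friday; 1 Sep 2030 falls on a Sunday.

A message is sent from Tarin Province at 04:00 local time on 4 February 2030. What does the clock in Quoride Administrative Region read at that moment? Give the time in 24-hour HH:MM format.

18:00

1 February 2030 is a Friday, so the first Sunday is February 3 and the third is February 17.
1 September 2030 is a Sunday, so Sundays fall on 1, 8, 15, 22, 29; the last is September 29.
4 February 2030 does not fall between 17 February and 29 September, so daylight saving is not in effect and Tarin Province is at UTC−09:00.
04:00 Tarin Province + 9h = 13:00 UTC.
1 February 2030 is a Friday, so the first Sunday is February 3 and the second is February 10.
1 September 2030 is a Sunday, so the first Sunday is September 1 and the second is September 8.
At the standard offset (UTC+05:00), 13:00 UTC + 5h = 18:00 Quoride Administrative Region standard time.
The standard-time date in Quoride Administrative Region, 4 February 2030, is outside the daylight-saving period (10 February – 8 September), so Quoride Administrative Region is on standard time, UTC+05:00.
13:00 UTC + 5h = 18:00 Quoride Administrative Region.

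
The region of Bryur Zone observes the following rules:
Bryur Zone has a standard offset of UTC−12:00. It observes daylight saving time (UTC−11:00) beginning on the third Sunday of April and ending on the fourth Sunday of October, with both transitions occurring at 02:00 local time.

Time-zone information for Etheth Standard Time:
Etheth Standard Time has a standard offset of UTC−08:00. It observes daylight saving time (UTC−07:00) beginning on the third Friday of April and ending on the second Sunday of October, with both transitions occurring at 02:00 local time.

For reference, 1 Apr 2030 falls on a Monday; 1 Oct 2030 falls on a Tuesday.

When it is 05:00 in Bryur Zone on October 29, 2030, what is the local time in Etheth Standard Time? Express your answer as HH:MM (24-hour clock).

09:00

1 April 2030 is a Monday, so the first Sunday is April 7 and the third is April 21.
1 October 2030 is a Tuesday, so the first Sunday is October 6 and the fourth is October 27.
October 29, 2030 is outside the daylight-saving period (21 April – 27 October), so Bryur Zone is on standard time, UTC−12:00.
05:00 Bryur Zone + 12h = 17:00 UTC.
1 April 2030 is a Monday, so the first Friday is April 5 and the third is April 19.
1 October 2030 is a Tuesday, so the first Sunday is October 6 and the second is October 13.
At the standard offset (UTC−08:00), 17:00 UTC − 8h = 09:00 Etheth Standard Time standard time.
Daylight saving runs 19 April – 13 October; the standard-time date in Etheth Standard Time, October 29, 2030, is outside that window, so Etheth Standard Time is on standard time at UTC−08:00.
17:00 UTC − 8h = 09:00 Etheth Standard Time.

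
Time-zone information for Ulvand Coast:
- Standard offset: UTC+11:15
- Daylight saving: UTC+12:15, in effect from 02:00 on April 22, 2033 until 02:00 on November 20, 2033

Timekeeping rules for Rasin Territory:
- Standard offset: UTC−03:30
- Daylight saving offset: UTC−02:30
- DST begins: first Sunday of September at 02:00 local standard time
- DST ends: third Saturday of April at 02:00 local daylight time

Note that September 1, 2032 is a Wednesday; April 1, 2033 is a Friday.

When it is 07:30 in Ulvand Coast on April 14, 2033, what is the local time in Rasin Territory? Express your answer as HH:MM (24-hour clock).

17:45

April 14, 2033 does not fall between 22 April and 20 November, so daylight saving is not in effect and Ulvand Coast is at UTC+11:15.
07:30 Ulvand Coast − 11h15m = 20:15 UTC (rolling into the previous day, 13 April 2033).
1 September 2032 is a Wednesday, so the first Sunday is September 5.
1 April 2033 is a Friday, so the first Saturday is April 2 and the third is April 16.
At the standard offset (UTC−03:30), 20:15 UTC − 3h30m = 16:45 Rasin Territory standard time.
The standard-time date in Rasin Territory, April 13, 2033, falls between 5 September 2032 and 16 April 2033, so daylight saving is in effect and Rasin Territory is at UTC−02:30.
20:15 UTC − 2h30m = 17:45 Rasin Territory.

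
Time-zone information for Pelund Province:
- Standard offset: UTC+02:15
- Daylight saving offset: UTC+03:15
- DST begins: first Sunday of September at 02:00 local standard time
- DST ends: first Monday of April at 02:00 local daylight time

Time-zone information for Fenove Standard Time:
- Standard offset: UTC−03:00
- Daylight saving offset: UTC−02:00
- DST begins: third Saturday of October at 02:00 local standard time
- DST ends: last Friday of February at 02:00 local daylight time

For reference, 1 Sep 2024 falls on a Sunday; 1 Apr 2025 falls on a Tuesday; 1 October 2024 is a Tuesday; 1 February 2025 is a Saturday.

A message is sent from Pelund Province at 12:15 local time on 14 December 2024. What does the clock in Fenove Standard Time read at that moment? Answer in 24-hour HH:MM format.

07:00

1 September 2024 is a Sunday, so the first Sunday is September 1.
1 April 2025 is a Tuesday, so the first Monday is April 7.
14 December 2024 falls between 1 September 2024 and 7 April 2025, so daylight saving is in effect and Pelund Province is at UTC+03:15.
12:15 Pelund Province − 3h15m = 09:00 UTC.
1 October 2024 is a Tuesday, so the first Saturday is October 5 and the third is October 19.
1 February 2025 is a Saturday, so Fridays fall on 7, 14, 21, 28; the last is February 28.
At the standard offset (UTC−03:00), 09:00 UTC − 3h = 06:00 Fenove Standard Time standard time.
The standard-time date in Fenove Standard Time, 14 December 2024, lies within the daylight-saving period (19 October 2024 – 28 February 2025), so Fenove Standard Time is on daylight time, UTC−02:00.
09:00 UTC − 2h = 07:00 Fenove Standard Time.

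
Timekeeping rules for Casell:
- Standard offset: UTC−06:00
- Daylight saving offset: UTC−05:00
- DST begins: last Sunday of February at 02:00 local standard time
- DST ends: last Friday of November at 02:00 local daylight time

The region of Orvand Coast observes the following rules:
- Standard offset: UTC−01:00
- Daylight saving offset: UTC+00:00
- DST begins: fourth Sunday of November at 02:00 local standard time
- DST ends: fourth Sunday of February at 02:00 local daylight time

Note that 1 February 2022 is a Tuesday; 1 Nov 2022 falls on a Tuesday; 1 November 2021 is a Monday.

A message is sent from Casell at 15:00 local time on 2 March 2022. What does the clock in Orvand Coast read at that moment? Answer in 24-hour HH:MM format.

1 February 2022 is a Tuesday, so Sundays fall on 6, 13, 20, 27; the last is February 27.
1 November 2022 is a Tuesday, so Fridays fall on 4, 11, 18, 25; the last is November 25.
Daylight saving runs 27 February – 25 November; 2 March 2022 is inside that window, so Casell is at UTC−05:00.
15:00 Casell + 5h = 20:00 UTC.
1 November 2021 is a Monday, so the first Sunday is November 7 and the fourth is November 28.
1 February 2022 is a Tuesday, so the first Sunday is February 6 and the fourth is February 27.
At the standard offset (UTC−01:00), 20:00 UTC − 1h = 19:00 Orvand Coast standard time.
Daylight saving runs 28 November 2021 – 27 February 2022; the standard-time date in Orvand Coast, 2 March 2022, is outside that window, so Orvand Coast is on standard time at UTC−01:00.
20:00 UTC − 1h = 19:00 Orvand Coast.

19:00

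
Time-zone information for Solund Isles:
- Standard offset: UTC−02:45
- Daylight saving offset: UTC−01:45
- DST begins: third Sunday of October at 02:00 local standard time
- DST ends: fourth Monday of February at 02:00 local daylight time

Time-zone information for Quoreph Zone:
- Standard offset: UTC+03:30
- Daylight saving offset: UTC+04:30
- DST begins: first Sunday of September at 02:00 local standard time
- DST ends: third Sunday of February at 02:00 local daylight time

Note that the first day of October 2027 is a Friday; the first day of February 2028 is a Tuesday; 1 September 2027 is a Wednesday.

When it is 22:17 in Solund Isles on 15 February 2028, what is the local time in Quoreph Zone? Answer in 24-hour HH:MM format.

04:32

1 October 2027 is a Friday, so the first Sunday is October 3 and the third is October 17.
1 February 2028 is a Tuesday, so the first Monday is February 7 and the fourth is February 28.
Daylight saving runs 17 October 2027 – 28 February 2028; 15 February 2028 is inside that window, so Solund Isles is at UTC−01:45.
22:17 Solund Isles + 1h45m = 00:02 UTC (rolling into the next day, 16 February 2028).
1 September 2027 is a Wednesday, so the first Sunday is September 5.
1 February 2028 is a Tuesday, so the first Sunday is February 6 and the third is February 20.
At the standard offset (UTC+03:30), 00:02 UTC + 3h30m = 03:32 Quoreph Zone standard time.
Daylight saving runs 5 September 2027 – 20 February 2028; the standard-time date in Quoreph Zone, 16 February 2028, is inside that window, so Quoreph Zone is at UTC+04:30.
00:02 UTC + 4h30m = 04:32 Quoreph Zone.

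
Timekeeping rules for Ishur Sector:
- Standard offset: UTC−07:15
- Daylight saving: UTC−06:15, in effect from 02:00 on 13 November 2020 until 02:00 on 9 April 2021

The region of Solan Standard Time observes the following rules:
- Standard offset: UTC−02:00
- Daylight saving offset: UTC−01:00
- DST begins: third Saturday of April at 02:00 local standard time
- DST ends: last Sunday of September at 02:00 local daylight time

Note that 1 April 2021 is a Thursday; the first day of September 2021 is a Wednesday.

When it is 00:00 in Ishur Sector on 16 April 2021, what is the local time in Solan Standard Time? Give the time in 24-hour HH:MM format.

16 April 2021 does not fall between 13 November 2020 and 9 April 2021, so daylight saving is not in effect and Ishur Sector is at UTC−07:15.
00:00 Ishur Sector + 7h15m = 07:15 UTC.
1 April 2021 is a Thursday, so the first Saturday is April 3 and the third is April 17.
1 September 2021 is a Wednesday, so Sundays fall on 5, 12, 19, 26; the last is September 26.
At the standard offset (UTC−02:00), 07:15 UTC − 2h = 05:15 Solan Standard Time standard time.
The standard-time date in Solan Standard Time, 16 April 2021, does not fall between 17 April and 26 September, so daylight saving is not in effect and Solan Standard Time is at UTC−02:00.
07:15 UTC − 2h = 05:15 Solan Standard Time.

05:15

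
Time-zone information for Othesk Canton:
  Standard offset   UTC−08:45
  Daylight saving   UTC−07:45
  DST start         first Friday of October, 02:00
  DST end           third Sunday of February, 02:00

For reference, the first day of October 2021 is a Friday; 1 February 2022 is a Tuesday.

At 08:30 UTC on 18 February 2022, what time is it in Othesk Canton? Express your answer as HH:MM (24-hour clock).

00:45

1 October 2021 is a Friday, so the first Friday is October 1.
1 February 2022 is a Tuesday, so the first Sunday is February 6 and the third is February 20.
At the standard offset (UTC−08:45), 08:30 UTC − 8h45m = 23:45 Othesk Canton standard time (rolling into the previous day, 17 February 2022).
Daylight saving runs 1 October 2021 – 20 February 2022; the standard-time date in Othesk Canton, 17 February 2022, is inside that window, so Othesk Canton is at UTC−07:45.
08:30 UTC − 7h45m = 00:45 local.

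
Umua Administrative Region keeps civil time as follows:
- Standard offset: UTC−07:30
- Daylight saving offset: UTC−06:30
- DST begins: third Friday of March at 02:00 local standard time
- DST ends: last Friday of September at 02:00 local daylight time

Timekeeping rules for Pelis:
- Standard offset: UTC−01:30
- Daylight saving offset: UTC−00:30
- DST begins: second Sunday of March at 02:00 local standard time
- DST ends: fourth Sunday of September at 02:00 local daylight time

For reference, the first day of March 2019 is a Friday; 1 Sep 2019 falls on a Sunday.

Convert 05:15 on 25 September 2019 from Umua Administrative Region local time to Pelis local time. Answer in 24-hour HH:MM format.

10:15

1 March 2019 is a Friday, so the first Friday is March 1 and the third is March 15.
1 September 2019 is a Sunday, so Fridays fall on 6, 13, 20, 27; the last is September 27.
Daylight saving runs 15 March – 27 September; 25 September 2019 is inside that window, so Umua Administrative Region is at UTC−06:30.
05:15 Umua Administrative Region + 6h30m = 11:45 UTC.
1 March 2019 is a Friday, so the first Sunday is March 3 and the second is March 10.
1 September 2019 is a Sunday, so the first Sunday is September 1 and the fourth is September 22.
At the standard offset (UTC−01:30), 11:45 UTC − 1h30m = 10:15 Pelis standard time.
Daylight saving runs 10 March – 22 September; the standard-time date in Pelis, 25 September 2019, is outside that window, so Pelis is on standard time at UTC−01:30.
11:45 UTC − 1h30m = 10:15 Pelis.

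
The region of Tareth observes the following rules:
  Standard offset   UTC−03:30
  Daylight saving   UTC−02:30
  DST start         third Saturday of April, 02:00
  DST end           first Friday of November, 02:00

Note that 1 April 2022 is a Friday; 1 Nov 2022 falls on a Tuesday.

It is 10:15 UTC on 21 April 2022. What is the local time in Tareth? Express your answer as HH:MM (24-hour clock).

07:45

1 April 2022 is a Friday, so the first Saturday is April 2 and the third is April 16.
1 November 2022 is a Tuesday, so the first Friday is November 4.
At the standard offset (UTC−03:30), 10:15 UTC − 3h30m = 06:45 Tareth standard time.
Daylight saving runs 16 April – 4 November; the standard-time date in Tareth, 21 April 2022, is inside that window, so Tareth is at UTC−02:30.
10:15 UTC − 2h30m = 07:45 local.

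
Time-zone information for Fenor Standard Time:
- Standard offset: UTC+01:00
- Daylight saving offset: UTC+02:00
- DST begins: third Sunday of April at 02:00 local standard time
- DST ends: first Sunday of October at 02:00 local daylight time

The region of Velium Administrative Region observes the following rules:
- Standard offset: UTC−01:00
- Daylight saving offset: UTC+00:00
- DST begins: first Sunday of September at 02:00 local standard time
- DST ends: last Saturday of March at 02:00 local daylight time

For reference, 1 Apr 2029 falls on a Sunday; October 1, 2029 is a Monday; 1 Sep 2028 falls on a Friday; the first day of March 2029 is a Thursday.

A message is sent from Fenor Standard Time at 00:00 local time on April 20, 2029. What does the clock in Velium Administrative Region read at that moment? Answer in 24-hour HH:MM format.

21:00

1 April 2029 is a Sunday, so the first Sunday is April 1 and the third is April 15.
1 October 2029 is a Monday, so the first Sunday is October 7.
April 20, 2029 falls between 15 April and 7 October, so daylight saving is in effect and Fenor Standard Time is at UTC+02:00.
00:00 Fenor Standard Time − 2h = 22:00 UTC (rolling into the previous day, 19 April 2029).
1 September 2028 is a Friday, so the first Sunday is September 3.
1 March 2029 is a Thursday, so Saturdays fall on 3, 10, 17, 24, 31; the last is March 31.
At the standard offset (UTC−01:00), 22:00 UTC − 1h = 21:00 Velium Administrative Region standard time.
Daylight saving runs 3 September 2028 – 31 March 2029; the standard-time date in Velium Administrative Region, April 19, 2029, is outside that window, so Velium Administrative Region is on standard time at UTC−01:00.
22:00 UTC − 1h = 21:00 Velium Administrative Region.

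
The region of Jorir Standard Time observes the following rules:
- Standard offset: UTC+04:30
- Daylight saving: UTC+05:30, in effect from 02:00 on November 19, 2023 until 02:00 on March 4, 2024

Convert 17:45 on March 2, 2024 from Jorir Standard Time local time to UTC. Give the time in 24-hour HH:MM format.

12:15

Daylight saving runs 19 November 2023 – 4 March 2024; March 2, 2024 is inside that window, so Jorir Standard Time is at UTC+05:30.
17:45 local − 5h30m = 12:15 UTC.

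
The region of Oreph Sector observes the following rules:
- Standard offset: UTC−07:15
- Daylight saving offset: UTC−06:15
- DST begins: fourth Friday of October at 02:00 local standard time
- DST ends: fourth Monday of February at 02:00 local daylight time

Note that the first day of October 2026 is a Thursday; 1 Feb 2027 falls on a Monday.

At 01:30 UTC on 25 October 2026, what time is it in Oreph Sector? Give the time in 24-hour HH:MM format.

1 October 2026 is a Thursday, so the first Friday is October 2 and the fourth is October 23.
1 February 2027 is a Monday, so the first Monday is February 1 and the fourth is February 22.
At the standard offset (UTC−07:15), 01:30 UTC − 7h15m = 18:15 Oreph Sector standard time (rolling into the previous day, 24 October 2026).
Daylight saving runs 23 October 2026 – 22 February 2027; the standard-time date in Oreph Sector, 24 October 2026, is inside that window, so Oreph Sector is at UTC−06:15.
01:30 UTC − 6h15m = 19:15 local (rolling into the previous day, 24 October 2026).

19:15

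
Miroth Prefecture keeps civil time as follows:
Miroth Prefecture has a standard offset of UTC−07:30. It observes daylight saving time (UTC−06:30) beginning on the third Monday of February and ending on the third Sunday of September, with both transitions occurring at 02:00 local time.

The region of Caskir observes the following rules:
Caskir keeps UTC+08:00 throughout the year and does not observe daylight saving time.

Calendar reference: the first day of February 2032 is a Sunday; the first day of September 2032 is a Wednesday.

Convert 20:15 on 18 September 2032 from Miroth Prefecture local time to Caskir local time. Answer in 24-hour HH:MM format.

10:45

1 February 2032 is a Sunday, so the first Monday is February 2 and the third is February 16.
1 September 2032 is a Wednesday, so the first Sunday is September 5 and the third is September 19.
Daylight saving runs 16 February – 19 September; 18 September 2032 is inside that window, so Miroth Prefecture is at UTC−06:30.
20:15 Miroth Prefecture + 6h30m = 02:45 UTC (rolling into the next day, 19 September 2032).
Caskir stays on UTC+08:00 all year.
02:45 UTC + 8h = 10:45 Caskir.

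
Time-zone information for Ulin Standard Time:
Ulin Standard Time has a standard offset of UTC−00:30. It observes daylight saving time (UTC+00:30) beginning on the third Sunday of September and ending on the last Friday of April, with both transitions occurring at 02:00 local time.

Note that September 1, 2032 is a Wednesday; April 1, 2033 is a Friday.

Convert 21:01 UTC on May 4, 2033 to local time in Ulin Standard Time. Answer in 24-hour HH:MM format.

1 September 2032 is a Wednesday, so the first Sunday is September 5 and the third is September 19.
1 April 2033 is a Friday, so Fridays fall on 1, 8, 15, 22, 29; the last is April 29.
At the standard offset (UTC−00:30), 21:01 UTC − 0h30m = 20:31 Ulin Standard Time standard time.
Daylight saving runs 19 September 2032 – 29 April 2033; the standard-time date in Ulin Standard Time, May 4, 2033, is outside that window, so Ulin Standard Time is on standard time at UTC−00:30.
21:01 UTC − 0h30m = 20:31 local.

20:31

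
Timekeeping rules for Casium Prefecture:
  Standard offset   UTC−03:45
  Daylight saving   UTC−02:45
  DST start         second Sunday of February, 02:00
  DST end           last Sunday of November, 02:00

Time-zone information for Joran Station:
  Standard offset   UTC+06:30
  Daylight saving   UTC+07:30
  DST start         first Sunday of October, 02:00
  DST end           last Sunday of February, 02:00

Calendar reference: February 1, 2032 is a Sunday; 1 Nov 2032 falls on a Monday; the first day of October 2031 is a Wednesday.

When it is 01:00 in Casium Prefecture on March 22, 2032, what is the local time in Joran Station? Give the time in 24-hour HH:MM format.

1 February 2032 is a Sunday, so the first Sunday is February 1 and the second is February 8.
1 November 2032 is a Monday, so Sundays fall on 7, 14, 21, 28; the last is November 28.
Daylight saving runs 8 February – 28 November; March 22, 2032 is inside that window, so Casium Prefecture is at UTC−02:45.
01:00 Casium Prefecture + 2h45m = 03:45 UTC.
1 October 2031 is a Wednesday, so the first Sunday is October 5.
1 February 2032 is a Sunday, so Sundays fall on 1, 8, 15, 22, 29; the last is February 29.
At the standard offset (UTC+06:30), 03:45 UTC + 6h30m = 10:15 Joran Station standard time.
Daylight saving runs 5 October 2031 – 29 February 2032; the standard-time date in Joran Station, March 22, 2032, is outside that window, so Joran Station is on standard time at UTC+06:30.
03:45 UTC + 6h30m = 10:15 Joran Station.

10:15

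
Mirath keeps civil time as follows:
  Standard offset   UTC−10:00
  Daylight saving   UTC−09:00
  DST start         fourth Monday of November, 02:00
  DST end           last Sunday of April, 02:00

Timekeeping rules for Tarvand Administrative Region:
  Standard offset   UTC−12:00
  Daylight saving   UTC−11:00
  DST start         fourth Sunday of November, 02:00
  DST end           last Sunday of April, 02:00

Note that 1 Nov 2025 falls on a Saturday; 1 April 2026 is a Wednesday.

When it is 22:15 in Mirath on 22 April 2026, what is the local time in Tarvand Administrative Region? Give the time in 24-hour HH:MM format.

20:15

1 November 2025 is a Saturday, so the first Monday is November 3 and the fourth is November 24.
1 April 2026 is a Wednesday, so Sundays fall on 5, 12, 19, 26; the last is April 26.
22 April 2026 falls between 24 November 2025 and 26 April 2026, so daylight saving is in effect and Mirath is at UTC−09:00.
22:15 Mirath + 9h = 07:15 UTC (rolling into the next day, 23 April 2026).
1 November 2025 is a Saturday, so the first Sunday is November 2 and the fourth is November 23.
1 April 2026 is a Wednesday, so Sundays fall on 5, 12, 19, 26; the last is April 26.
At the standard offset (UTC−12:00), 07:15 UTC − 12h = 19:15 Tarvand Administrative Region standard time (rolling into the previous day, 22 April 2026).
The standard-time date in Tarvand Administrative Region, 22 April 2026, falls between 23 November 2025 and 26 April 2026, so daylight saving is in effect and Tarvand Administrative Region is at UTC−11:00.
07:15 UTC − 11h = 20:15 Tarvand Administrative Region (rolling into the previous day, 22 April 2026).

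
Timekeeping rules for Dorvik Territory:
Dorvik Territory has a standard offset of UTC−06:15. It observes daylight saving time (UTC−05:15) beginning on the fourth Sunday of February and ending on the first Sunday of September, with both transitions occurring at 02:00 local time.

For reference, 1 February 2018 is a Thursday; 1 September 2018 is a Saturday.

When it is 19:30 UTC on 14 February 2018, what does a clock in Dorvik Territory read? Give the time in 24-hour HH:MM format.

13:15

1 February 2018 is a Thursday, so the first Sunday is February 4 and the fourth is February 25.
1 September 2018 is a Saturday, so the first Sunday is September 2.
At the standard offset (UTC−06:15), 19:30 UTC − 6h15m = 13:15 Dorvik Territory standard time.
The standard-time date in Dorvik Territory, 14 February 2018, does not fall between 25 February and 2 September, so daylight saving is not in effect and Dorvik Territory is at UTC−06:15.
19:30 UTC − 6h15m = 13:15 local.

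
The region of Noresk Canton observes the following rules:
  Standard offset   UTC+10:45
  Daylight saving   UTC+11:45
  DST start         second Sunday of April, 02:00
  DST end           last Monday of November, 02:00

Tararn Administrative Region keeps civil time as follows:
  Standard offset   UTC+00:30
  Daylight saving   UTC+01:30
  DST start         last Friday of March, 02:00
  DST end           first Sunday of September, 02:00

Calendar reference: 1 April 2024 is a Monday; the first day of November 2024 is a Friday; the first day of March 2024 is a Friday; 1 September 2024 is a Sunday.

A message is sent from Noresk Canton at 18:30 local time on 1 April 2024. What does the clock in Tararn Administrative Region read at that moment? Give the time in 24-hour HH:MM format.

1 April 2024 is a Monday, so the first Sunday is April 7 and the second is April 14.
1 November 2024 is a Friday, so Mondays fall on 4, 11, 18, 25; the last is November 25.
Daylight saving runs 14 April – 25 November; 1 April 2024 is outside that window, so Noresk Canton is on standard time at UTC+10:45.
18:30 Noresk Canton − 10h45m = 07:45 UTC.
1 March 2024 is a Friday, so Fridays fall on 1, 8, 15, 22, 29; the last is March 29.
1 September 2024 is a Sunday, so the first Sunday is September 1.
At the standard offset (UTC+00:30), 07:45 UTC + 0h30m = 08:15 Tararn Administrative Region standard time.
The standard-time date in Tararn Administrative Region, 1 April 2024, lies within the daylight-saving period (29 March – 1 September), so Tararn Administrative Region is on daylight time, UTC+01:30.
07:45 UTC + 1h30m = 09:15 Tararn Administrative Region.

09:15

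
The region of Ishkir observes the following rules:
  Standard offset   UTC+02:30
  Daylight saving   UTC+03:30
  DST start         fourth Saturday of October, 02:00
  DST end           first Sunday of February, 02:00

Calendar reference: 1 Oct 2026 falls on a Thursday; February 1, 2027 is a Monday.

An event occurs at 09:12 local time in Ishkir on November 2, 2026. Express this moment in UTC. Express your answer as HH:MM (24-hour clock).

1 October 2026 is a Thursday, so the first Saturday is October 3 and the fourth is October 24.
1 February 2027 is a Monday, so the first Sunday is February 7.
November 2, 2026 lies within the daylight-saving period (24 October 2026 – 7 February 2027), so Ishkir is on daylight time, UTC+03:30.
09:12 local − 3h30m = 05:42 UTC.

05:42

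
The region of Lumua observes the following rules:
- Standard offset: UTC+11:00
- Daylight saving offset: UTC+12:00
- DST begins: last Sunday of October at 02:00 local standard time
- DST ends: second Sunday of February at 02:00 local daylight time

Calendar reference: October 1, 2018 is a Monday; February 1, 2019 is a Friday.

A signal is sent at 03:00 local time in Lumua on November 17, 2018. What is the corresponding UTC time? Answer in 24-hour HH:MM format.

1 October 2018 is a Monday, so Sundays fall on 7, 14, 21, 28; the last is October 28.
1 February 2019 is a Friday, so the first Sunday is February 3 and the second is February 10.
November 17, 2018 lies within the daylight-saving period (28 October 2018 – 10 February 2019), so Lumua is on daylight time, UTC+12:00.
03:00 local − 12h = 15:00 UTC (rolling into the previous day, 16 November 2018).

15:00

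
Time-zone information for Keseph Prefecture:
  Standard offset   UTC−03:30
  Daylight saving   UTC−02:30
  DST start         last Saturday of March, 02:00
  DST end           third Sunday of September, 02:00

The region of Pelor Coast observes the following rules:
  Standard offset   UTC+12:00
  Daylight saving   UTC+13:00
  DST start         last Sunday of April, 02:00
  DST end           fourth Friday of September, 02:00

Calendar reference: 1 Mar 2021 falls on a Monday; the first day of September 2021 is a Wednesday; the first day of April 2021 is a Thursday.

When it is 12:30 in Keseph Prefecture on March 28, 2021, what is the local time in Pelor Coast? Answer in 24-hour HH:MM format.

03:00

1 March 2021 is a Monday, so Saturdays fall on 6, 13, 20, 27; the last is March 27.
1 September 2021 is a Wednesday, so the first Sunday is September 5 and the third is September 19.
March 28, 2021 lies within the daylight-saving period (27 March – 19 September), so Keseph Prefecture is on daylight time, UTC−02:30.
12:30 Keseph Prefecture + 2h30m = 15:00 UTC.
1 April 2021 is a Thursday, so Sundays fall on 4, 11, 18, 25; the last is April 25.
1 September 2021 is a Wednesday, so the first Friday is September 3 and the fourth is September 24.
At the standard offset (UTC+12:00), 15:00 UTC + 12h = 03:00 Pelor Coast standard time (rolling into the next day, 29 March 2021).
The standard-time date in Pelor Coast, March 29, 2021, is outside the daylight-saving period (25 April – 24 September), so Pelor Coast is on standard time, UTC+12:00.
15:00 UTC + 12h = 03:00 Pelor Coast (rolling into the next day, 29 March 2021).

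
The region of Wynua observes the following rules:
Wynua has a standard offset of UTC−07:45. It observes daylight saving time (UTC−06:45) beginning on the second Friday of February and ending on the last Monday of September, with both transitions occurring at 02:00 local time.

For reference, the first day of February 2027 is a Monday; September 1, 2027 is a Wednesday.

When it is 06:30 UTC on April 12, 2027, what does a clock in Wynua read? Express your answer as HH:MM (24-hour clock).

1 February 2027 is a Monday, so the first Friday is February 5 and the second is February 12.
1 September 2027 is a Wednesday, so Mondays fall on 6, 13, 20, 27; the last is September 27.
At the standard offset (UTC−07:45), 06:30 UTC − 7h45m = 22:45 Wynua standard time (rolling into the previous day, 11 April 2027).
The standard-time date in Wynua, April 11, 2027, lies within the daylight-saving period (12 February – 27 September), so Wynua is on daylight time, UTC−06:45.
06:30 UTC − 6h45m = 23:45 local (rolling into the previous day, 11 April 2027).

23:45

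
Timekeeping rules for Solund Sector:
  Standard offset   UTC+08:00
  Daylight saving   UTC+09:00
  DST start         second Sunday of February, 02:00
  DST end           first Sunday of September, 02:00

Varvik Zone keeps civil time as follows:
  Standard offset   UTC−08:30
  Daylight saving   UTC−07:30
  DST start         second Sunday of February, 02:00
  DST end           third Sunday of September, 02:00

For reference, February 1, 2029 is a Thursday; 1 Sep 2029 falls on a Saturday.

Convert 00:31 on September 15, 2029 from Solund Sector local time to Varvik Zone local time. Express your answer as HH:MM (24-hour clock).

1 February 2029 is a Thursday, so the first Sunday is February 4 and the second is February 11.
1 September 2029 is a Saturday, so the first Sunday is September 2.
September 15, 2029 does not fall between 11 February and 2 September, so daylight saving is not in effect and Solund Sector is at UTC+08:00.
00:31 Solund Sector − 8h = 16:31 UTC (rolling into the previous day, 14 September 2029).
1 February 2029 is a Thursday, so the first Sunday is February 4 and the second is February 11.
1 September 2029 is a Saturday, so the first Sunday is September 2 and the third is September 16.
At the standard offset (UTC−08:30), 16:31 UTC − 8h30m = 08:01 Varvik Zone standard time.
The standard-time date in Varvik Zone, September 14, 2029, falls between 11 February and 16 September, so daylight saving is in effect and Varvik Zone is at UTC−07:30.
16:31 UTC − 7h30m = 09:01 Varvik Zone.

09:01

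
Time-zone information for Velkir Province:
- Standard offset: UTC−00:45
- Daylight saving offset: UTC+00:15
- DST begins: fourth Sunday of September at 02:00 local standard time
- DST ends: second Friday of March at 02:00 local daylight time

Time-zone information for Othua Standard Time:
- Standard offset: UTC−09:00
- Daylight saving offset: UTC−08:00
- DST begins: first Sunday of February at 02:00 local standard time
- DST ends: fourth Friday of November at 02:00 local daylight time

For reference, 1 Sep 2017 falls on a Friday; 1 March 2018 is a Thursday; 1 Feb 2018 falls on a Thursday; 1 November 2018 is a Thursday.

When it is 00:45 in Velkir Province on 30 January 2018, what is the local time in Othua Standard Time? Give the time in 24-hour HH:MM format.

1 September 2017 is a Friday, so the first Sunday is September 3 and the fourth is September 24.
1 March 2018 is a Thursday, so the first Friday is March 2 and the second is March 9.
30 January 2018 lies within the daylight-saving period (24 September 2017 – 9 March 2018), so Velkir Province is on daylight time, UTC+00:15.
00:45 Velkir Province − 0h15m = 00:30 UTC.
1 February 2018 is a Thursday, so the first Sunday is February 4.
1 November 2018 is a Thursday, so the first Friday is November 2 and the fourth is November 23.
At the standard offset (UTC−09:00), 00:30 UTC − 9h = 15:30 Othua Standard Time standard time (rolling into the previous day, 29 January 2018).
The standard-time date in Othua Standard Time, 29 January 2018, does not fall between 4 February and 23 November, so daylight saving is not in effect and Othua Standard Time is at UTC−09:00.
00:30 UTC − 9h = 15:30 Othua Standard Time (rolling into the previous day, 29 January 2018).

15:30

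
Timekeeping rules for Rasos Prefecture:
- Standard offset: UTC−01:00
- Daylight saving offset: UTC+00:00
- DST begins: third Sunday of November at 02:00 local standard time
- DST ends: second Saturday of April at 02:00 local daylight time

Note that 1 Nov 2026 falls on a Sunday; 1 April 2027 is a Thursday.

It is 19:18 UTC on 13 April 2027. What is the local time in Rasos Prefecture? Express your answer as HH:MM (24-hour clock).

18:18

1 November 2026 is a Sunday, so the first Sunday is November 1 and the third is November 15.
1 April 2027 is a Thursday, so the first Saturday is April 3 and the second is April 10.
At the standard offset (UTC−01:00), 19:18 UTC − 1h = 18:18 Rasos Prefecture standard time.
The standard-time date in Rasos Prefecture, 13 April 2027, is outside the daylight-saving period (15 November 2026 – 10 April 2027), so Rasos Prefecture is on standard time, UTC−01:00.
19:18 UTC − 1h = 18:18 local.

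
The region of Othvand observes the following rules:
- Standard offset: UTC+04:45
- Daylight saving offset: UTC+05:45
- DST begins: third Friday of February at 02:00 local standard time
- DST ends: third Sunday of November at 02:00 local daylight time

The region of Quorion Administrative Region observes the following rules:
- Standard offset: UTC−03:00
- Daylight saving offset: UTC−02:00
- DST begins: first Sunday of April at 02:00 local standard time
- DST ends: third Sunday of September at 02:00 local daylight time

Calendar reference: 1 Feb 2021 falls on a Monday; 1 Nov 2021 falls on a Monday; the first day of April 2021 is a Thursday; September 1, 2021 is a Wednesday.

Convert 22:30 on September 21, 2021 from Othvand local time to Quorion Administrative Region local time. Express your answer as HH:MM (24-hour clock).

1 February 2021 is a Monday, so the first Friday is February 5 and the third is February 19.
1 November 2021 is a Monday, so the first Sunday is November 7 and the third is November 21.
September 21, 2021 lies within the daylight-saving period (19 February – 21 November), so Othvand is on daylight time, UTC+05:45.
22:30 Othvand − 5h45m = 16:45 UTC.
1 April 2021 is a Thursday, so the first Sunday is April 4.
1 September 2021 is a Wednesday, so the first Sunday is September 5 and the third is September 19.
At the standard offset (UTC−03:00), 16:45 UTC − 3h = 13:45 Quorion Administrative Region standard time.
The standard-time date in Quorion Administrative Region, September 21, 2021, is outside the daylight-saving period (4 April – 19 September), so Quorion Administrative Region is on standard time, UTC−03:00.
16:45 UTC − 3h = 13:45 Quorion Administrative Region.

13:45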